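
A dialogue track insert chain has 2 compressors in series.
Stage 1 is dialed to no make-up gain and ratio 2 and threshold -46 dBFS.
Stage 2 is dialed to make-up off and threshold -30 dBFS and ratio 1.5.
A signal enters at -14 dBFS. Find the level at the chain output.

Stage 1: -14 dBFS is 32 dB over -46 dBFS; at 2:1 that becomes 16 dB over, giving -30 dBFS.
Stage 2: -30 dBFS is at or below the -30 dBFS threshold — no compression; output -30 dBFS.

-30 dBFS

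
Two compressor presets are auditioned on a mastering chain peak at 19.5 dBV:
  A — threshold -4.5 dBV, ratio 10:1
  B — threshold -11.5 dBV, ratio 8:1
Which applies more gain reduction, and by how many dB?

B, by 5.525 dB

A: 24 dB over, compressed to 2.4 dB over, so 21.6 dB of GR.
B: 31 dB over, compressed to 3.875 dB over, so 27.125 dB of GR.
Difference: 5.525 dB in favour of B.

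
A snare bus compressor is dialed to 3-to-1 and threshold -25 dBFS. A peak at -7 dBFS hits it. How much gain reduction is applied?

12 dB

Overshoot = -7 − (-25) = 18 dB.
After 3:1 compression the overshoot becomes 18/3 = 6 dB.
Gain reduction = 18 − 6 = 12 dB.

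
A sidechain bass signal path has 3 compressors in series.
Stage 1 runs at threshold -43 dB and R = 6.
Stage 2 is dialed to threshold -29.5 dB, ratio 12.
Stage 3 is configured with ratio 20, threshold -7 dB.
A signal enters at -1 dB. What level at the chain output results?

Stage 1: -1 dB is 42 dB over -43 dB; at 6:1 that becomes 7 dB over, giving -36 dB.
Stage 2: -36 dB ≤ -29.5 dB, so stage 2 doesn't engage; output -36 dB.
Stage 3: -36 dB ≤ -7 dB, so stage 3 doesn't engage; output -36 dB.

-36 dB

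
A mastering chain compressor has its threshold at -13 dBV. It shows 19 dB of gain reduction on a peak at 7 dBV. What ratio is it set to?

Input overshoot = 7 − (-13) = 20 dB.
Output overshoot = 20 − 19 = 1 dB.
Ratio = input overshoot / output overshoot = 20 / 1 = 20.

20:1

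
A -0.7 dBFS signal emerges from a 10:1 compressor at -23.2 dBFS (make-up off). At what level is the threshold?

-25.7 dBFS

Gain reduction = -0.7 − (-23.2) = 22.5 dB; output overshoot = GR / (R − 1) = 22.5 / 9 = 2.5 dB.
Threshold = output − output overshoot = -23.2 − 2.5 = -25.7 dBFS.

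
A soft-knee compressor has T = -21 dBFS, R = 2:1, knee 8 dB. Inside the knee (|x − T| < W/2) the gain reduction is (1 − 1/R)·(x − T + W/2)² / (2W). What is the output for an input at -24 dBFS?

-24.03125 dBFS

x − T + W/2 = -24 − (-21) + 4 = 1.
GR = (1 − 1/2) × 1² / 16 = 0.5 × 1 / 16 = 0.03125 dB.
Output = -24 − 0.03125 = -24.03125 dBFS.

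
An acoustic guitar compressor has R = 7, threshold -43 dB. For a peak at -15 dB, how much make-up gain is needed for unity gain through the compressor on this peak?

Overshoot 28 dB → 28/7 = 4 dB after compression, so the compressed level is -43 + 4 = -39 dB.
Make-up = target − compressed = -15 − (-39) = 24 dB.

24 dB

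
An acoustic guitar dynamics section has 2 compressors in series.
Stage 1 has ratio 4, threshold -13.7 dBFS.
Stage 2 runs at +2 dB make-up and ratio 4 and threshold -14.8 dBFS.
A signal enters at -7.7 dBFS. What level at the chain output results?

Stage 1: overshoot 6 dB → 6/4 = 1.5 dB → -12.2 dBFS.
Stage 2: 2.6 dB above -14.8 dBFS, reduced 4:1 to 0.65 dB above → -14.15 dBFS; +2 dB make-up → -12.15 dBFS.

-12.15 dBFS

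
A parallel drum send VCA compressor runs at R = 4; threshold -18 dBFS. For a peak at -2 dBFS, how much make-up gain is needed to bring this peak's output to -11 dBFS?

The peak compresses to -18 + 16/4 = -14 dBFS.
To reach -11 dBFS requires -11 − (-14) = 3 dB of make-up.

3 dB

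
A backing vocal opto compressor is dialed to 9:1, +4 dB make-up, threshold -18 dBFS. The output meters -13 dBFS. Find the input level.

-9 dBFS

Before make-up, the level was -13 − 4 = -17 dBFS.
Post-compression overshoot = -17 − (-18) = 1 dB.
Undo the ratio: input overshoot = 1 × 9 = 9 dB, giving input = -9 dBFS.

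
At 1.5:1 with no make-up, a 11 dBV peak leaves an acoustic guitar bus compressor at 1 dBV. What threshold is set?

Gain reduction = 11 − 1 = 10 dB; output overshoot = GR / (R − 1) = 10 / 0.5 = 20 dB.
Threshold = output − output overshoot = 1 − 20 = -19 dBV.

-19 dBV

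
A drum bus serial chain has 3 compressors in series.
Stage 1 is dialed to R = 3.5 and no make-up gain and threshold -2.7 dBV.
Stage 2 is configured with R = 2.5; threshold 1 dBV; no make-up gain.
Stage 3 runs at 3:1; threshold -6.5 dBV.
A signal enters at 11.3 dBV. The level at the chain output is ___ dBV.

Stage 1: 11.3 dBV is 14 dB over -2.7 dBV; at 3.5:1 that becomes 4 dB over, giving 1.3 dBV.
Stage 2: 1.3 dBV is 0.3 dB over 1 dBV; at 2.5:1 that becomes 0.12 dB over, giving 1.12 dBV.
Stage 3: 7.62 dB above -6.5 dBV, reduced 3:1 to 2.54 dB above → -3.96 dBV.

-3.96 dBV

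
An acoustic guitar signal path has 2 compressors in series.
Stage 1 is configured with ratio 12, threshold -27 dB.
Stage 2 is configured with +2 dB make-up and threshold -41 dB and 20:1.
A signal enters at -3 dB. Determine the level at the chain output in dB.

-38.2 dB

Stage 1: 24 dB above -27 dB, reduced 12:1 to 2 dB above → -25 dB.
Stage 2: 16 dB above -41 dB, reduced 20:1 to 0.8 dB above → -40.2 dB; +2 dB make-up → -38.2 dB.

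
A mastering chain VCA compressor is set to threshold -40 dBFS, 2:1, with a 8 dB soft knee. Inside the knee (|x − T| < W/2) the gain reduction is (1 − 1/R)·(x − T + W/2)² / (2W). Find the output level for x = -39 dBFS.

-39.78125 dBFS

x − T + W/2 = -39 − (-40) + 4 = 5.
GR = (1 − 1/2) × 5² / 16 = 0.5 × 25 / 16 = 0.78125 dB.
Output = -39 − 0.78125 = -39.78125 dBFS.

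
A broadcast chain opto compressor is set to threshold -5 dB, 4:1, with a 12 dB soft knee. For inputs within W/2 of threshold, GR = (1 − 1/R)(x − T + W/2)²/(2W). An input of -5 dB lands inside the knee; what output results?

-6.125 dB

x − T + W/2 = -5 − (-5) + 6 = 6.
GR = (1 − 1/4) × 6² / 24 = 0.75 × 36 / 24 = 1.125 dB.
Output = -5 − 1.125 = -6.125 dB.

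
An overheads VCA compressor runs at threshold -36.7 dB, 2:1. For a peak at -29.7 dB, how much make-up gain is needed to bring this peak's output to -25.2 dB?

8 dB

Without make-up, output = threshold + overshoot/2 = -36.7 + 3.5 = -33.2 dB.
Gap to target: 8 dB.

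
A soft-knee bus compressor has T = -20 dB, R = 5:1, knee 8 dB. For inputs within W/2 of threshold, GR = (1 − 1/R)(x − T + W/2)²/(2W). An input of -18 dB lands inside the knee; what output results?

x − T + W/2 = -18 − (-20) + 4 = 6.
GR = (1 − 1/5) × 6² / 16 = 0.8 × 36 / 16 = 1.8 dB.
Output = -18 − 1.8 = -19.8 dB.

-19.8 dB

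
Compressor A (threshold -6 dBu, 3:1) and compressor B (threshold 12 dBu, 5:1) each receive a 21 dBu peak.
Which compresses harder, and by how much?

A, by 10.8 dB

A: 27 dB over, compressed to 9 dB over, so 18 dB of GR.
B: 9 dB over, compressed to 1.8 dB over, so 7.2 dB of GR.
A reduces 10.8 dB more.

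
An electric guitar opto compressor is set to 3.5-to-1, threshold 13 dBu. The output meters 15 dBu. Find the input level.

The compressed level sits 15 − 13 = 2 dB over threshold.
Before 3.5:1 compression the overshoot was 2 × 3.5 = 7 dB, so input = 13 + 7 = 20 dBu.

20 dBu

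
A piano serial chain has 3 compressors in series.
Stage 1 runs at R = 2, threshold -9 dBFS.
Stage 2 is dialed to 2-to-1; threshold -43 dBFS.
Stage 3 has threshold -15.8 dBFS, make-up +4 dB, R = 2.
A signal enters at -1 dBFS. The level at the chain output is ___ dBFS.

-20 dBFS

Stage 1: -1 dBFS is 8 dB over -9 dBFS; at 2:1 that becomes 4 dB over, giving -5 dBFS.
Stage 2: -5 dBFS is 38 dB over -43 dBFS; at 2:1 that becomes 19 dB over, giving -24 dBFS.
Stage 3: -24 dBFS is at or below the -15.8 dBFS threshold — no compression; make-up brings it to -20 dBFS.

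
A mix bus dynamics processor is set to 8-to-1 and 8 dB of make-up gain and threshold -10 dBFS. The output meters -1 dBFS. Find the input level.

-2 dBFS

Stripping the +8 dB make-up gives -9 dBFS at the gain stage.
That's 1 dB above the -10 dBFS threshold.
Undo the ratio: input overshoot = 1 × 8 = 8 dB, giving input = -2 dBFS.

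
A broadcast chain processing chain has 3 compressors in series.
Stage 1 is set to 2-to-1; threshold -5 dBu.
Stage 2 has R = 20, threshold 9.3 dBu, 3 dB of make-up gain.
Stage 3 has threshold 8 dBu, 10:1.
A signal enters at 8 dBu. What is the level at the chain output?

Stage 1: 13 dB above -5 dBu, reduced 2:1 to 6.5 dB above → 1.5 dBu.
Stage 2: below threshold (1.5 ≤ 9.3); passes unchanged; make-up brings it to 4.5 dBu.
Stage 3: 4.5 dBu ≤ 8 dBu, so stage 3 doesn't engage; output 4.5 dBu.

4.5 dBu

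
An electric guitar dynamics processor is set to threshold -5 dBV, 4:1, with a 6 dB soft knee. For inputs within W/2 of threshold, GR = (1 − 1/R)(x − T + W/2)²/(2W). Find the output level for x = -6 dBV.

-6.25 dBV

x − T + W/2 = -6 − (-5) + 3 = 2.
GR = (1 − 1/4) × 2² / 12 = 0.75 × 4 / 12 = 0.25 dB.
Output = -6 − 0.25 = -6.25 dBV.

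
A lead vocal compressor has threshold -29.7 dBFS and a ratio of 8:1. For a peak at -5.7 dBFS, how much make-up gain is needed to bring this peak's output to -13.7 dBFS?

The peak compresses to -29.7 + 24/8 = -26.7 dBFS.
To reach -13.7 dBFS requires -13.7 − (-26.7) = 13 dB of make-up.

13 dB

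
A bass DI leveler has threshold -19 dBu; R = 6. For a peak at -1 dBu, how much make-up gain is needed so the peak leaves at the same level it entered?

15 dB

Overshoot 18 dB → 18/6 = 3 dB after compression, so the compressed level is -19 + 3 = -16 dBu.
Make-up = target − compressed = -1 − (-16) = 15 dB.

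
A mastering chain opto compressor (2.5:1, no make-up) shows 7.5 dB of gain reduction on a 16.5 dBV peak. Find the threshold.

4 dBV

Let T be the threshold. Output overshoot = (input overshoot)/R, so 9 − T = (16.5 − T)/2.5.
2.5·(9 − T) = 16.5 − T → 1.5·T = 22.5 − 16.5 = 6.
T = 6/1.5 = 4 dBV.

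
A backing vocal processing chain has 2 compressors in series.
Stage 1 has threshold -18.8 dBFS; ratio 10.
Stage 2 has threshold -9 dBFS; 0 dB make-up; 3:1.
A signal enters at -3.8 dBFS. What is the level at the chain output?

Stage 1: -3.8 dBFS is 15 dB over -18.8 dBFS; at 10:1 that becomes 1.5 dB over, giving -17.3 dBFS.
Stage 2: -17.3 dBFS ≤ -9 dBFS, so stage 2 doesn't engage; output -17.3 dBFS.

-17.3 dBFS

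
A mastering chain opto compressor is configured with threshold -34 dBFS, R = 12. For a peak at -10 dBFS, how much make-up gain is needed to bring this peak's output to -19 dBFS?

13 dB

Overshoot 24 dB → 24/12 = 2 dB after compression, so the compressed level is -34 + 2 = -32 dBFS.
Make-up = target − compressed = -19 − (-32) = 13 dB.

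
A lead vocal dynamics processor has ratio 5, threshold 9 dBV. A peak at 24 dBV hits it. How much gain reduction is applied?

12 dB

Overshoot = 24 − 9 = 15 dB.
A 5:1 ratio leaves 3 dB of that excess.
So the signal is attenuated by 15 − 3 = 12 dB.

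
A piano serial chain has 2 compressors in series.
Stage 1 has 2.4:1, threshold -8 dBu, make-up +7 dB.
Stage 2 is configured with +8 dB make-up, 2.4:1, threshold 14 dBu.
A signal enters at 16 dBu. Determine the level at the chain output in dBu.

Stage 1: overshoot 24 dB → 24/2.4 = 10 dB → 2 dBu; +7 dB make-up → 9 dBu.
Stage 2: 9 dBu is at or below the 14 dBu threshold — no compression; make-up brings it to 17 dBu.

17 dBu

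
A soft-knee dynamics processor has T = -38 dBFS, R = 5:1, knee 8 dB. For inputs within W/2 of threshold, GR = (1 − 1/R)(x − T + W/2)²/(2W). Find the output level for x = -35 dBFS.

x − T + W/2 = -35 − (-38) + 4 = 7.
GR = (1 − 1/5) × 7² / 16 = 0.8 × 49 / 16 = 2.45 dB.
Output = -35 − 2.45 = -37.45 dBFS.

-37.45 dBFS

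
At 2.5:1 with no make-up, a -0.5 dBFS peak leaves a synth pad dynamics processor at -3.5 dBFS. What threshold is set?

-5.5 dBFS

Input is 5 dB above T (since output overshoot × R = input overshoot: (-3.5 − T)·2.5 = -0.5 − T gives T = -5.5 dBFS).
Check: -5.5 + (-0.5 − (-5.5))/2.5 = -5.5 + 2 = -3.5 dBFS. ✓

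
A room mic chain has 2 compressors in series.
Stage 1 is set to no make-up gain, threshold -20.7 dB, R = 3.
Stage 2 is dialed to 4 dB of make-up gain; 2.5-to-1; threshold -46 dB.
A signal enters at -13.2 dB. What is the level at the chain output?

-30.88 dB

Stage 1: overshoot 7.5 dB → 7.5/3 = 2.5 dB → -18.2 dB.
Stage 2: -18.2 dB is 27.8 dB over -46 dB; at 2.5:1 that becomes 11.12 dB over, giving -34.88 dB; +4 dB make-up → -30.88 dB.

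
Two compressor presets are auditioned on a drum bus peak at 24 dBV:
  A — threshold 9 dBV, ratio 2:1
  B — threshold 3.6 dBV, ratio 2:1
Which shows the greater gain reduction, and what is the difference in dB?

B, by 2.7 dB

A: overshoot 15 dB → output overshoot 7.5 dB → GR 7.5 dB.
B: overshoot 20.4 dB → output overshoot 10.2 dB → GR 10.2 dB.
B reduces 2.7 dB more.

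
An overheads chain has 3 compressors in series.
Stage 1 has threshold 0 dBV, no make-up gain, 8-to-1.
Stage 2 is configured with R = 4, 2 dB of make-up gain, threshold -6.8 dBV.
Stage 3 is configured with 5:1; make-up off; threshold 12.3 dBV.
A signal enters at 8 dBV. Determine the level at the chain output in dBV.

-2.85 dBV

Stage 1: 8 dB above 0 dBV, reduced 8:1 to 1 dB above → 1 dBV.
Stage 2: overshoot 7.8 dB → 7.8/4 = 1.95 dB → -4.85 dBV; +2 dB make-up → -2.85 dBV.
Stage 3: -2.85 dBV is at or below the 12.3 dBV threshold — no compression; output -2.85 dBV.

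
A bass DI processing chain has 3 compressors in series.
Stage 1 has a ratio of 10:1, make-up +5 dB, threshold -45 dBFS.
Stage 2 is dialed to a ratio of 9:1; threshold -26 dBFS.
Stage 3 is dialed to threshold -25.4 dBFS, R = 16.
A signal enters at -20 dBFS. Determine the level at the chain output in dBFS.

-37.5 dBFS

Stage 1: 25 dB above -45 dBFS, reduced 10:1 to 2.5 dB above → -42.5 dBFS; +5 dB make-up → -37.5 dBFS.
Stage 2: -37.5 dBFS is at or below the -26 dBFS threshold — no compression; output -37.5 dBFS.
Stage 3: below threshold (-37.5 ≤ -25.4); passes unchanged; output -37.5 dBFS.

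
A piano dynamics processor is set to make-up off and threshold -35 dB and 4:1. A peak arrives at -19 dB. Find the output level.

Overshoot: -19 − (-35) = 16 dB.
4:1 compression reduces that to 16/4 = 4 dB over.
Output = -35 + 4 = -31 dB.

-31 dB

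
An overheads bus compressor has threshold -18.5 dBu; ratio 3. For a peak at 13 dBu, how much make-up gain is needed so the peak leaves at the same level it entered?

21 dB

The peak compresses to -18.5 + 31.5/3 = -8 dBu.
To reach 13 dBu requires 13 − (-8) = 21 dB of make-up.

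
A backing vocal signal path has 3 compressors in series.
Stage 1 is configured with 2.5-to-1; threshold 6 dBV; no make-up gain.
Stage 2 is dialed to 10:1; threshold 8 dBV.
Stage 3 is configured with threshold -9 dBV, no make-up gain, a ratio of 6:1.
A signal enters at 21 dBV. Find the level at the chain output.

-6.1 dBV

Stage 1: 15 dB above 6 dBV, reduced 2.5:1 to 6 dB above → 12 dBV.
Stage 2: 12 dBV is 4 dB over 8 dBV; at 10:1 that becomes 0.4 dB over, giving 8.4 dBV.
Stage 3: overshoot 17.4 dB → 17.4/6 = 2.9 dB → -6.1 dBV.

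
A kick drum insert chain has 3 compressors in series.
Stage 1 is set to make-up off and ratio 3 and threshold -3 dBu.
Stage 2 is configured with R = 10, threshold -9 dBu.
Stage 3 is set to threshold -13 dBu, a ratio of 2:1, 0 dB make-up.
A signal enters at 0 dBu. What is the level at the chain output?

-10.65 dBu

Stage 1: 0 dBu is 3 dB over -3 dBu; at 3:1 that becomes 1 dB over, giving -2 dBu.
Stage 2: -2 dBu is 7 dB over -9 dBu; at 10:1 that becomes 0.7 dB over, giving -8.3 dBu.
Stage 3: 4.7 dB above -13 dBu, reduced 2:1 to 2.35 dB above → -10.65 dBu.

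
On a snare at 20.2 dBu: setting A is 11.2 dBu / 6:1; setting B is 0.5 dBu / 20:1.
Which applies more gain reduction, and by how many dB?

B, by 11.215 dB

A: overshoot 9 dB → output overshoot 1.5 dB → GR 7.5 dB.
B: overshoot 19.7 dB → output overshoot 0.985 dB → GR 18.715 dB.
B applies 11.215 dB more gain reduction.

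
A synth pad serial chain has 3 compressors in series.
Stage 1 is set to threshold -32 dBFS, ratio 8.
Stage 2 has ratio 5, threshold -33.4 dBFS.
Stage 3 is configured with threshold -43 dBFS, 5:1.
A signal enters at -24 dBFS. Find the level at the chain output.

Stage 1: 8 dB above -32 dBFS, reduced 8:1 to 1 dB above → -31 dBFS.
Stage 2: 2.4 dB above -33.4 dBFS, reduced 5:1 to 0.48 dB above → -32.92 dBFS.
Stage 3: 10.08 dB above -43 dBFS, reduced 5:1 to 2.016 dB above → -40.984 dBFS.

-40.984 dBFS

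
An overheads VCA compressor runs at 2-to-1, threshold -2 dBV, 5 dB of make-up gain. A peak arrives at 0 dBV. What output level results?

0 dBV sits 2 dB over threshold.
At 2:1 the overshoot is divided by 2, leaving 1 dB above threshold.
Output = -2 + 1 = -1 dBV; make-up adds 5 dB, giving 4 dBV.

4 dBV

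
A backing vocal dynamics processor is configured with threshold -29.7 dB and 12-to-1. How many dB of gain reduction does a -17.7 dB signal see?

-17.7 dB exceeds the threshold by 12 dB.
After 12:1 compression the overshoot becomes 12/12 = 1 dB.
So the signal is attenuated by 12 − 1 = 11 dB.

11 dB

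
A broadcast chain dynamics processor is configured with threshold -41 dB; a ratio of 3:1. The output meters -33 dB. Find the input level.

-17 dB

The compressed level sits -33 − (-41) = 8 dB over threshold.
Input overshoot = R × output overshoot = 24 dB → input = -41 + 24 = -17 dB.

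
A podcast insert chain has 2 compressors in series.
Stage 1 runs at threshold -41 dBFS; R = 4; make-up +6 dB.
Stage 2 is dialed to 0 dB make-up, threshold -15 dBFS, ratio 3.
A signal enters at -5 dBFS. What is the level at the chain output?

-26 dBFS

Stage 1: -5 dBFS is 36 dB over -41 dBFS; at 4:1 that becomes 9 dB over, giving -32 dBFS; +6 dB make-up → -26 dBFS.
Stage 2: below threshold (-26 ≤ -15); passes unchanged; output -26 dBFS.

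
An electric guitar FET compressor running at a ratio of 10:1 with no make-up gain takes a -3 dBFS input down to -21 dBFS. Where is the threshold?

Input is 20 dB above T (since output overshoot × R = input overshoot: (-21 − T)·10 = -3 − T gives T = -23 dBFS).
Check: -23 + (-3 − (-23))/10 = -23 + 2 = -21 dBFS. ✓

-23 dBFS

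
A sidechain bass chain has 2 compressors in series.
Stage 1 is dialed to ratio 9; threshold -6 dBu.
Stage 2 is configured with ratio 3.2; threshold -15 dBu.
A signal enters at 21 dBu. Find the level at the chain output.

Stage 1: 27 dB above -6 dBu, reduced 9:1 to 3 dB above → -3 dBu.
Stage 2: overshoot 12 dB → 12/3.2 = 3.75 dB → -11.25 dBu.

-11.25 dBu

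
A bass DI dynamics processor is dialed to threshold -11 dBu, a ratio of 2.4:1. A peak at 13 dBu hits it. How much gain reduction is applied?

14 dB

Overshoot = 13 − (-11) = 24 dB.
After 2.4:1 compression the overshoot becomes 24/2.4 = 10 dB.
So the signal is attenuated by 24 − 10 = 14 dB.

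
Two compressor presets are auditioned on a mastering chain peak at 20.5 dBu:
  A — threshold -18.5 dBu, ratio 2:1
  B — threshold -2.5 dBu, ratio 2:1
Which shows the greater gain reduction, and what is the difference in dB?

A, by 8 dB

A: overshoot 39 dB → output overshoot 19.5 dB → GR 19.5 dB.
B: overshoot 23 dB → output overshoot 11.5 dB → GR 11.5 dB.
A reduces 8 dB more.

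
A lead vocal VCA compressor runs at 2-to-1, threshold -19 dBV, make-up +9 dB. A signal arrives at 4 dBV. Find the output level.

1.5 dBV

4 dBV sits 23 dB over threshold.
The 23 dB excess becomes 11.5 dB after 2:1 reduction.
So the level is -19 + 11.5 = -7.5 dBV; make-up adds 9 dB, giving 1.5 dBV.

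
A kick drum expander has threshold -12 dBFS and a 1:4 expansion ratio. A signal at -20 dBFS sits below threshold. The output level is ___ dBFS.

Undershoot = (-12) − (-20) = 8 dB.
At 1:4, that expands to 32 dB under threshold.
Output = -12 − 32 = -44 dBFS.

-44 dBFS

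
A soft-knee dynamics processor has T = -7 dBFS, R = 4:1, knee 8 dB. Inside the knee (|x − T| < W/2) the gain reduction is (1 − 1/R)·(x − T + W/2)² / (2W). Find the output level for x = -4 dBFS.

-6.296875 dBFS

x − T + W/2 = -4 − (-7) + 4 = 7.
GR = (1 − 1/4) × 7² / 16 = 0.75 × 49 / 16 = 2.296875 dB.
Output = -4 − 2.296875 = -6.296875 dBFS.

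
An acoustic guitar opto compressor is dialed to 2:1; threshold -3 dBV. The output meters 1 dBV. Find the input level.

5 dBV

That's 4 dB above the -3 dBV threshold.
Input overshoot = R × output overshoot = 8 dB → input = -3 + 8 = 5 dBV.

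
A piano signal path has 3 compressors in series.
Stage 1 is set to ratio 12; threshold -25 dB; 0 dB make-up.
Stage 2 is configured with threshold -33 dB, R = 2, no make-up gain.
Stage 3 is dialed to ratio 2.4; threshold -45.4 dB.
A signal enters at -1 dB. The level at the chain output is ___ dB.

-38.15 dB

Stage 1: -1 dB is 24 dB over -25 dB; at 12:1 that becomes 2 dB over, giving -23 dB.
Stage 2: -23 dB is 10 dB over -33 dB; at 2:1 that becomes 5 dB over, giving -28 dB.
Stage 3: 17.4 dB above -45.4 dB, reduced 2.4:1 to 7.25 dB above → -38.15 dB.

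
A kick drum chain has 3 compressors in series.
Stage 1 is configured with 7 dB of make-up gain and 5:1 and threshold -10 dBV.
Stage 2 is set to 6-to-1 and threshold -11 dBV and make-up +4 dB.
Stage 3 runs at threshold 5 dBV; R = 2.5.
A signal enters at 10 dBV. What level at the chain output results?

Stage 1: 20 dB above -10 dBV, reduced 5:1 to 4 dB above → -6 dBV; +7 dB make-up → 1 dBV.
Stage 2: overshoot 12 dB → 12/6 = 2 dB → -9 dBV; +4 dB make-up → -5 dBV.
Stage 3: -5 dBV ≤ 5 dBV, so stage 3 doesn't engage; output -5 dBV.

-5 dBV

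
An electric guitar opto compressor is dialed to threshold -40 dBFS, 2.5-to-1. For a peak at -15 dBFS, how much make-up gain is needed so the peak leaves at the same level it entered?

15 dB

Overshoot 25 dB → 25/2.5 = 10 dB after compression, so the compressed level is -40 + 10 = -30 dBFS.
Make-up = target − compressed = -15 − (-30) = 15 dB.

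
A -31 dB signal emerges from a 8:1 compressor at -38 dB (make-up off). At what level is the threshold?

Gain reduction = -31 − (-38) = 7 dB; output overshoot = GR / (R − 1) = 7 / 7 = 1 dB.
Threshold = output − output overshoot = -38 − 1 = -39 dB.

-39 dB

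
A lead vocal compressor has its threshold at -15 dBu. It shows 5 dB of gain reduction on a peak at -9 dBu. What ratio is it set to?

Input overshoot = -9 − (-15) = 6 dB.
Output overshoot = 6 − 5 = 1 dB.
Ratio = input overshoot / output overshoot = 6 / 1 = 6.

6:1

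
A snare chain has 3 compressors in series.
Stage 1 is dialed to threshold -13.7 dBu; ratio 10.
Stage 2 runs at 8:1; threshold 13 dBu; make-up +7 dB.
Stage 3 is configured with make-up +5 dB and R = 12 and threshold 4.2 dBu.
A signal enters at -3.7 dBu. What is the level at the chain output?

Stage 1: 10 dB above -13.7 dBu, reduced 10:1 to 1 dB above → -12.7 dBu.
Stage 2: -12.7 dBu is at or below the 13 dBu threshold — no compression; make-up brings it to -5.7 dBu.
Stage 3: below threshold (-5.7 ≤ 4.2); passes unchanged; make-up brings it to -0.7 dBu.

-0.7 dBu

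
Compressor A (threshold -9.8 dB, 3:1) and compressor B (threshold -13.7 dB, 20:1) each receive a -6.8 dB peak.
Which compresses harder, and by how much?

B, by 4.555 dB

A: overshoot 3 dB → output overshoot 1 dB → GR 2 dB.
B: overshoot 6.9 dB → output overshoot 0.345 dB → GR 6.555 dB.
B applies 4.555 dB more gain reduction.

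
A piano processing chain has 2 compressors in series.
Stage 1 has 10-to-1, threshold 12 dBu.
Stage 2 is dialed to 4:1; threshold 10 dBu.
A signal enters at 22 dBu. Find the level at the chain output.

Stage 1: overshoot 10 dB → 10/10 = 1 dB → 13 dBu.
Stage 2: 3 dB above 10 dBu, reduced 4:1 to 0.75 dB above → 10.75 dBu.

10.75 dBu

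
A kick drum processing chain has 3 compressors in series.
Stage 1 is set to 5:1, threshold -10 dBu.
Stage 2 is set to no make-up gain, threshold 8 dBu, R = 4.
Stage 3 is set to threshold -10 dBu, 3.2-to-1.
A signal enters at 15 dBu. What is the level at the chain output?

Stage 1: 25 dB above -10 dBu, reduced 5:1 to 5 dB above → -5 dBu.
Stage 2: -5 dBu ≤ 8 dBu, so stage 2 doesn't engage; output -5 dBu.
Stage 3: 5 dB above -10 dBu, reduced 3.2:1 to 1.5625 dB above → -8.4375 dBu.

-8.4375 dBu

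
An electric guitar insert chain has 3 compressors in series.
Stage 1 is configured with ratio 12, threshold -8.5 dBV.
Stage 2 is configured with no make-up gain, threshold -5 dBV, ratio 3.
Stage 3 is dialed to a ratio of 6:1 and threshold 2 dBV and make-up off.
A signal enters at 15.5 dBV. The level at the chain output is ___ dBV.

-6.5 dBV

Stage 1: 24 dB above -8.5 dBV, reduced 12:1 to 2 dB above → -6.5 dBV.
Stage 2: below threshold (-6.5 ≤ -5); passes unchanged; output -6.5 dBV.
Stage 3: below threshold (-6.5 ≤ 2); passes unchanged; output -6.5 dBV.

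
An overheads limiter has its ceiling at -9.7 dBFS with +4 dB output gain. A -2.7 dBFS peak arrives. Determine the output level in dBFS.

-5.7 dBFS

The limiter clamps the peak to its -9.7 dBFS ceiling.
Output gain then adds 4 dB: -9.7 + 4 = -5.7 dBFS.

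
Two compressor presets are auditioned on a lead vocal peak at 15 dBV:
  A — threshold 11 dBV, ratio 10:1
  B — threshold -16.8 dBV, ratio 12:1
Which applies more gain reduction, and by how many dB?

A: overshoot 4 dB → output overshoot 0.4 dB → GR 3.6 dB.
B: overshoot 31.8 dB → output overshoot 2.65 dB → GR 29.15 dB.
B applies 25.55 dB more gain reduction.

B, by 25.55 dB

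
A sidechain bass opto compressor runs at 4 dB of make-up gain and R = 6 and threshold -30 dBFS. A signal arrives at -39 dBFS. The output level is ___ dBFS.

-35 dBFS

-39 dBFS is 9 dB below the -30 dBFS threshold, so no gain reduction is applied.
Make-up gain adds 4 dB: -39 + 4 = -35 dBFS.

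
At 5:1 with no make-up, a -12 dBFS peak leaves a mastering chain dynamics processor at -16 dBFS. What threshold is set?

-17 dBFS

Let T be the threshold. Output overshoot = (input overshoot)/R, so -16 − T = (-12 − T)/5.
5·(-16 − T) = -12 − T → 4·T = -80 − (-12) = -68.
T = -68/4 = -17 dBFS.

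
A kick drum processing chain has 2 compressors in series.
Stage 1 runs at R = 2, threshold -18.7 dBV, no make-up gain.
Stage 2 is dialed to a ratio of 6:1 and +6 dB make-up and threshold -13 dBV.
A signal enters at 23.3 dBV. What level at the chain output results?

Stage 1: 23.3 dBV is 42 dB over -18.7 dBV; at 2:1 that becomes 21 dB over, giving 2.3 dBV.
Stage 2: 2.3 dBV is 15.3 dB over -13 dBV; at 6:1 that becomes 2.55 dB over, giving -10.45 dBV; +6 dB make-up → -4.45 dBV.

-4.45 dBV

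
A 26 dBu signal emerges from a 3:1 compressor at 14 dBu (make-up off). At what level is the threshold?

8 dBu

Let T be the threshold. Output overshoot = (input overshoot)/R, so 14 − T = (26 − T)/3.
3·(14 − T) = 26 − T → 2·T = 42 − 26 = 16.
T = 16/2 = 8 dBu.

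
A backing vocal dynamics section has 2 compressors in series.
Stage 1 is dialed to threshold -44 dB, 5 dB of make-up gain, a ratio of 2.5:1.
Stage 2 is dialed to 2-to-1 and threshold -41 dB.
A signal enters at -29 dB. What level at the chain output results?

Stage 1: -29 dB is 15 dB over -44 dB; at 2.5:1 that becomes 6 dB over, giving -38 dB; +5 dB make-up → -33 dB.
Stage 2: 8 dB above -41 dB, reduced 2:1 to 4 dB above → -37 dB.

-37 dB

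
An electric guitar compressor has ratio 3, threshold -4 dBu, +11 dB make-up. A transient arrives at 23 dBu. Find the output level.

Overshoot: 23 − (-4) = 27 dB.
At 3:1 the overshoot is divided by 3, leaving 9 dB above threshold.
That puts the output at 5 dBu; make-up adds 11 dB, giving 16 dBu.

16 dBu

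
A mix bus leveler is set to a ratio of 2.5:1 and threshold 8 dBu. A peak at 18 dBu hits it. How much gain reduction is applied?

18 dBu exceeds the threshold by 10 dB.
A 2.5:1 ratio leaves 4 dB of that excess.
Gain reduction = 10 − 4 = 6 dB.

6 dB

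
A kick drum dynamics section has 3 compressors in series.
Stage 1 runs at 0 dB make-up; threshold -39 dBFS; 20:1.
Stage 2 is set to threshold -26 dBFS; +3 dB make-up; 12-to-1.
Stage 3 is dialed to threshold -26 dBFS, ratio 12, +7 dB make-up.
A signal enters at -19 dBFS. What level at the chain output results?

-28 dBFS

Stage 1: 20 dB above -39 dBFS, reduced 20:1 to 1 dB above → -38 dBFS.
Stage 2: -38 dBFS is at or below the -26 dBFS threshold — no compression; make-up brings it to -35 dBFS.
Stage 3: below threshold (-35 ≤ -26); passes unchanged; make-up brings it to -28 dBFS.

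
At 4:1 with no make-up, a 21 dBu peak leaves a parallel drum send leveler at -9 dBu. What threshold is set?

Let T be the threshold. Output overshoot = (input overshoot)/R, so -9 − T = (21 − T)/4.
4·(-9 − T) = 21 − T → 3·T = -36 − 21 = -57.
T = -57/3 = -19 dBu.

-19 dBu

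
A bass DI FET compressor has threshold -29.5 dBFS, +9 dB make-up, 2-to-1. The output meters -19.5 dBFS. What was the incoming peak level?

Before make-up, the level was -19.5 − 9 = -28.5 dBFS.
The compressed level sits -28.5 − (-29.5) = 1 dB over threshold.
Undo the ratio: input overshoot = 1 × 2 = 2 dB, giving input = -27.5 dBFS.

-27.5 dBFS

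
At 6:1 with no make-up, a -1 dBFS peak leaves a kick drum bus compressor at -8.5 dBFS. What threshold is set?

Input is 9 dB above T (since output overshoot × R = input overshoot: (-8.5 − T)·6 = -1 − T gives T = -10 dBFS).
Check: -10 + (-1 − (-10))/6 = -10 + 1.5 = -8.5 dBFS. ✓

-10 dBFS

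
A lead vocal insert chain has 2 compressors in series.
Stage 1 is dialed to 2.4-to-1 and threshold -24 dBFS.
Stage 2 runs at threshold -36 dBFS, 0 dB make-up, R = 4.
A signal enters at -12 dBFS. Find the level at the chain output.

-31.75 dBFS

Stage 1: -12 dBFS is 12 dB over -24 dBFS; at 2.4:1 that becomes 5 dB over, giving -19 dBFS.
Stage 2: overshoot 17 dB → 17/4 = 4.25 dB → -31.75 dBFS.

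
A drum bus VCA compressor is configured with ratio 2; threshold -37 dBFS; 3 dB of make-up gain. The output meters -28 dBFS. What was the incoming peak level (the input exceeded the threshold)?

-25 dBFS

Remove make-up: -28 − 3 = -31 dBFS.
That's 6 dB above the -37 dBFS threshold.
Before 2:1 compression the overshoot was 6 × 2 = 12 dB, so input = -37 + 12 = -25 dBFS.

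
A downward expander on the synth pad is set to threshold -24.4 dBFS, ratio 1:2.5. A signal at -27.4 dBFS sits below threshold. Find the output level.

The input is 3 dB below the -24.4 dBFS threshold.
A 1:2.5 expander multiplies undershoot by 2.5: 3 × 2.5 = 7.5 dB below threshold.
Output = -24.4 − 7.5 = -31.9 dBFS.

-31.9 dBFS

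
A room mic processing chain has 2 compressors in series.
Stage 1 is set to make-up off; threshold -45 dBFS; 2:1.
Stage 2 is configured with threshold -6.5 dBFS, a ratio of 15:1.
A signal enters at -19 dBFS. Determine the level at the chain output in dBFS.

Stage 1: overshoot 26 dB → 26/2 = 13 dB → -32 dBFS.
Stage 2: -32 dBFS is at or below the -6.5 dBFS threshold — no compression; output -32 dBFS.

-32 dBFS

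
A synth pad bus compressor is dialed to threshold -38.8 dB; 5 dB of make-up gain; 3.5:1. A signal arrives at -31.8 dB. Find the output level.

-31.8 dB sits 7 dB over threshold.
At 3.5:1 the overshoot is divided by 3.5, leaving 2 dB above threshold.
Output = -38.8 + 2 = -36.8 dB; make-up adds 5 dB, giving -31.8 dB.

-31.8 dB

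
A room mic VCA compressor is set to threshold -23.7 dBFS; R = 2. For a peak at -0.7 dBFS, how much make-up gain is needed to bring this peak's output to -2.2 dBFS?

Overshoot 23 dB → 23/2 = 11.5 dB after compression, so the compressed level is -23.7 + 11.5 = -12.2 dBFS.
Make-up = target − compressed = -2.2 − (-12.2) = 10 dB.

10 dB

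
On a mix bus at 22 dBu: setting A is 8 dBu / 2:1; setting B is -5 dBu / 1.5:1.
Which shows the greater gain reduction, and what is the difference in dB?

B, by 2 dB

A: overshoot 14 dB → output overshoot 7 dB → GR 7 dB.
B: overshoot 27 dB → output overshoot 18 dB → GR 9 dB.
B applies 2 dB more gain reduction.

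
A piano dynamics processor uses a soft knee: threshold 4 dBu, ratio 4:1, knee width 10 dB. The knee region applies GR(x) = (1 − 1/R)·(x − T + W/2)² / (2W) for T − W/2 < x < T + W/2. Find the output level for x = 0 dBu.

-0.0375 dBu

x − T + W/2 = 0 − 4 + 5 = 1.
GR = (1 − 1/4) × 1² / 20 = 0.75 × 1 / 20 = 0.0375 dB.
Output = 0 − 0.0375 = -0.0375 dBu.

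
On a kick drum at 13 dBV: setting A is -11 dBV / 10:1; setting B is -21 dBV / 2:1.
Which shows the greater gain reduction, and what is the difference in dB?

A, by 4.6 dB

A: 24 dB over, compressed to 2.4 dB over, so 21.6 dB of GR.
B: 34 dB over, compressed to 17 dB over, so 17 dB of GR.
Difference: 4.6 dB in favour of A.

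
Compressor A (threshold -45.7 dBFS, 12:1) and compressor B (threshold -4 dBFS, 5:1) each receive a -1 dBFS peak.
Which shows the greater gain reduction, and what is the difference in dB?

A, by 38.575 dB

A: 44.7 dB over, compressed to 3.725 dB over, so 40.975 dB of GR.
B: 3 dB over, compressed to 0.6 dB over, so 2.4 dB of GR.
A applies 38.575 dB more gain reduction.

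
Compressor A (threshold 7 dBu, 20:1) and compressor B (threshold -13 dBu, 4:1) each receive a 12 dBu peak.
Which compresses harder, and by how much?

A: 5 dB over, compressed to 0.25 dB over, so 4.75 dB of GR.
B: 25 dB over, compressed to 6.25 dB over, so 18.75 dB of GR.
B reduces 14 dB more.

B, by 14 dB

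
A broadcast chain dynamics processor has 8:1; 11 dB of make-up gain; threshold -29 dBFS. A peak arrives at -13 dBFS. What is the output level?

The input is 16 dB above the -29 dBFS threshold.
8:1 compression reduces that to 16/8 = 2 dB over.
Output = -29 + 2 = -27 dBFS; make-up adds 11 dB, giving -16 dBFS.

-16 dBFS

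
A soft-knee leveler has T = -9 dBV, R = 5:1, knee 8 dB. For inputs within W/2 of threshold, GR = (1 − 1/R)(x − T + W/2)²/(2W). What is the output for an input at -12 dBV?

x − T + W/2 = -12 − (-9) + 4 = 1.
GR = (1 − 1/5) × 1² / 16 = 0.8 × 1 / 16 = 0.05 dB.
Output = -12 − 0.05 = -12.05 dBV.

-12.05 dBV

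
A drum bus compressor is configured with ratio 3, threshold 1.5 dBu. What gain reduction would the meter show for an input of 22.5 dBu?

14 dB

Overshoot = 22.5 − 1.5 = 21 dB.
After 3:1 compression the overshoot becomes 21/3 = 7 dB.
So the signal is attenuated by 21 − 7 = 14 dB.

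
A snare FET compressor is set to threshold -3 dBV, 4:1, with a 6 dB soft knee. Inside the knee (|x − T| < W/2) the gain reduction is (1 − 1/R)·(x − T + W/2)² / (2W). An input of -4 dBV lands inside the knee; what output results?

-4.25 dBV

x − T + W/2 = -4 − (-3) + 3 = 2.
GR = (1 − 1/4) × 2² / 12 = 0.75 × 4 / 12 = 0.25 dB.
Output = -4 − 0.25 = -4.25 dBV.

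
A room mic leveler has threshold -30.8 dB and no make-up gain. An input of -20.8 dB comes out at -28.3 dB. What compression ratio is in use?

4:1

Input overshoot = -20.8 − (-30.8) = 10 dB; output overshoot = -28.3 − (-30.8) = 2.5 dB.
Ratio = 10 / 2.5 = 4.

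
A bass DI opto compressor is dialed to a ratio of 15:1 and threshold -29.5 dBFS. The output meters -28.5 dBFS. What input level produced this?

-14.5 dBFS

The compressed level sits -28.5 − (-29.5) = 1 dB over threshold.
Input overshoot = R × output overshoot = 15 dB → input = -29.5 + 15 = -14.5 dBFS.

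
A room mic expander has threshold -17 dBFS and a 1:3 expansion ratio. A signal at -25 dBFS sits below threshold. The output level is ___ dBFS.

-41 dBFS

Below threshold, a 1:3 expander applies gain = (3−1)×(T − x) of attenuation.
(3−1) × 8 = 16 dB, so output = -25 − 16 = -41 dBFS.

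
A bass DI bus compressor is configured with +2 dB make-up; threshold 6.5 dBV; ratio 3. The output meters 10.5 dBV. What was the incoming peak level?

12.5 dBV

Before make-up, the level was 10.5 − 2 = 8.5 dBV.
Post-compression overshoot = 8.5 − 6.5 = 2 dB.
Before 3:1 compression the overshoot was 2 × 3 = 6 dB, so input = 6.5 + 6 = 12.5 dBV.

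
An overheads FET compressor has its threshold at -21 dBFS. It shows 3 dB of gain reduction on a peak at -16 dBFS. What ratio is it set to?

2.5:1

Input overshoot = -16 − (-21) = 5 dB.
Output overshoot = 5 − 3 = 2 dB.
Ratio = input overshoot / output overshoot = 5 / 2 = 2.5.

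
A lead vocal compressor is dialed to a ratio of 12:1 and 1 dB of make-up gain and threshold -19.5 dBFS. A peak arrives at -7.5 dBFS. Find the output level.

-17.5 dBFS

Overshoot: -7.5 − (-19.5) = 12 dB.
The 12 dB excess becomes 1 dB after 12:1 reduction.
Output = -19.5 + 1 = -18.5 dBFS; make-up adds 1 dB, giving -17.5 dBFS.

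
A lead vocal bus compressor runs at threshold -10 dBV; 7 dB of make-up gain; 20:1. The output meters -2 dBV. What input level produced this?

10 dBV

Remove make-up: -2 − 7 = -9 dBV.
Post-compression overshoot = -9 − (-10) = 1 dB.
Before 20:1 compression the overshoot was 1 × 20 = 20 dB, so input = -10 + 20 = 10 dBV.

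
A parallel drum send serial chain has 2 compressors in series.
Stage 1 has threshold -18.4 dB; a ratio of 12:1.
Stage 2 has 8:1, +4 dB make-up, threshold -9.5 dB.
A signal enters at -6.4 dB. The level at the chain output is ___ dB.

Stage 1: 12 dB above -18.4 dB, reduced 12:1 to 1 dB above → -17.4 dB.
Stage 2: below threshold (-17.4 ≤ -9.5); passes unchanged; make-up brings it to -13.4 dB.

-13.4 dB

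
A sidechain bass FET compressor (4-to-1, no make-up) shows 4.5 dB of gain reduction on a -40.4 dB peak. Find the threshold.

Let T be the threshold. Output overshoot = (input overshoot)/R, so -44.9 − T = (-40.4 − T)/4.
4·(-44.9 − T) = -40.4 − T → 3·T = -179.6 − (-40.4) = -139.2.
T = -139.2/3 = -46.4 dB.

-46.4 dB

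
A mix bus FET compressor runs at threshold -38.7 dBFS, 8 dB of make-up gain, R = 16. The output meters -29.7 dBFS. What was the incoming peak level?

-22.7 dBFS

Stripping the +8 dB make-up gives -37.7 dBFS at the gain stage.
That's 1 dB above the -38.7 dBFS threshold.
Input overshoot = R × output overshoot = 16 dB → input = -38.7 + 16 = -22.7 dBFS.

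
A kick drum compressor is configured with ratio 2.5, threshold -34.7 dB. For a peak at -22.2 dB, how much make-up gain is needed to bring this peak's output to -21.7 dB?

Without make-up, output = threshold + overshoot/2.5 = -34.7 + 5 = -29.7 dB.
Gap to target: 8 dB.

8 dB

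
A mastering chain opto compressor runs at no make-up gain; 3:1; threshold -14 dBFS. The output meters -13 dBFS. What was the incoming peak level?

-11 dBFS

Post-compression overshoot = -13 − (-14) = 1 dB.
Undo the ratio: input overshoot = 1 × 3 = 3 dB, giving input = -11 dBFS.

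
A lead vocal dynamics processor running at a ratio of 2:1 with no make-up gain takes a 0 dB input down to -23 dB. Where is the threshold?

-46 dB

Gain reduction = 0 − (-23) = 23 dB; output overshoot = GR / (R − 1) = 23 / 1 = 23 dB.
Threshold = output − output overshoot = -23 − 23 = -46 dB.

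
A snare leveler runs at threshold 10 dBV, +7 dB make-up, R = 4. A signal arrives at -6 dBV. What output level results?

1 dBV

-6 dBV is 16 dB below the 10 dBV threshold, so no gain reduction is applied.
Make-up gain adds 7 dB: -6 + 7 = 1 dBV.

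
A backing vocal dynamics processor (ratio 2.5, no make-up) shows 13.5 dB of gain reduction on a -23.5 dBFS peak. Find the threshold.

Gain reduction = -23.5 − (-37) = 13.5 dB; output overshoot = GR / (R − 1) = 13.5 / 1.5 = 9 dB.
Threshold = output − output overshoot = -37 − 9 = -46 dBFS.

-46 dBFS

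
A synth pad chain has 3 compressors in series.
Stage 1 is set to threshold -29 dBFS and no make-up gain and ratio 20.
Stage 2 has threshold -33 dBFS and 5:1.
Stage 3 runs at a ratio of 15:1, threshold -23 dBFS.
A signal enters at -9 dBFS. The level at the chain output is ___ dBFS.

Stage 1: 20 dB above -29 dBFS, reduced 20:1 to 1 dB above → -28 dBFS.
Stage 2: -28 dBFS is 5 dB over -33 dBFS; at 5:1 that becomes 1 dB over, giving -32 dBFS.
Stage 3: below threshold (-32 ≤ -23); passes unchanged; output -32 dBFS.

-32 dBFS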